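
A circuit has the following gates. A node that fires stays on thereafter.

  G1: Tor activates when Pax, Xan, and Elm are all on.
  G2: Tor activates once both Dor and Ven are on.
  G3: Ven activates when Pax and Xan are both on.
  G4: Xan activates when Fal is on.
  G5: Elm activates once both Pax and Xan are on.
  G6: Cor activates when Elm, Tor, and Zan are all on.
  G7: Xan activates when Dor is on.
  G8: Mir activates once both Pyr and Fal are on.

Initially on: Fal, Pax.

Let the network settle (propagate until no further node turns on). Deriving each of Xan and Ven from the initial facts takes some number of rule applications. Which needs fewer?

Xan: G4: Fal on → Xan on. [1 rule application]
Ven: Fal is on, so Xan activates (G4). Pax and Xan are on, so Ven activates (G3). [2 rule applications]
Xan needs fewer.

Xan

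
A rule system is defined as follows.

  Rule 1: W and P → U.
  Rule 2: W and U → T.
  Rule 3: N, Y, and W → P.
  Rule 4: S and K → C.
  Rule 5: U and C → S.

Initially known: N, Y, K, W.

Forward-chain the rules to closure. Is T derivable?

From N, Y, and W, Rule 3 gives P.
From W and P, Rule 1 gives U.
From W and U, Rule 2 gives T.

Yes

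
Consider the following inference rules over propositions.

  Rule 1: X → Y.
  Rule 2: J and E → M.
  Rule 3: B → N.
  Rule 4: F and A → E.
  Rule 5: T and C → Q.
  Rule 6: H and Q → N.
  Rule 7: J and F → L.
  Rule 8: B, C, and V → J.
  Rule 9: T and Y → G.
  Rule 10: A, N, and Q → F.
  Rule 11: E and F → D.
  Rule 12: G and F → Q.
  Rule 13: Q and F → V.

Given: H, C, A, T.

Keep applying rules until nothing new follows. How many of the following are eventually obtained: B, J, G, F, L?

1

T and C hold, so Q follows (Rule 5).
From H and Q, Rule 6 gives N.
A, N, and Q hold, so F follows (Rule 10).
No rule produces B, and it is not given.
J would need B, C, and V (Rule 8), but B is never established.
G would need T and Y (Rule 9), but Y is never established.
F: reached.
L would need J and F (Rule 7), but J is never established.
Reached: F — 1 of the 5.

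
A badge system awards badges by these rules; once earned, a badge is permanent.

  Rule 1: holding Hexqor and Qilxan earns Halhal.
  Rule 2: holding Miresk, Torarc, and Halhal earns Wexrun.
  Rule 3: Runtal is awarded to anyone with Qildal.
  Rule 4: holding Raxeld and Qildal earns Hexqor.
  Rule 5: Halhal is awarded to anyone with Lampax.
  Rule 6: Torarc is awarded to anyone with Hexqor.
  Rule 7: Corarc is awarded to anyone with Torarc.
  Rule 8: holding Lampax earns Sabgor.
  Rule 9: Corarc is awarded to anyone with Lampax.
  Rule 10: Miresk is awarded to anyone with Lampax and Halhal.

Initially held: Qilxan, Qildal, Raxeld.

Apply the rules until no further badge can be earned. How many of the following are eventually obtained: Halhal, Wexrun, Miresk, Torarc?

2

With Raxeld and Qildal, Hexqor is earned (Rule 4).
With Hexqor and Qilxan, Halhal is earned (Rule 1).
With Hexqor, Torarc is earned (Rule 6).
Halhal: reached.
Wexrun would need Miresk, Torarc, and Halhal (Rule 2), but Miresk is never earned.
Miresk would need Lampax and Halhal (Rule 10), but Lampax is never earned.
Torarc: reached.
Reached: Halhal and Torarc — 2 of the 4.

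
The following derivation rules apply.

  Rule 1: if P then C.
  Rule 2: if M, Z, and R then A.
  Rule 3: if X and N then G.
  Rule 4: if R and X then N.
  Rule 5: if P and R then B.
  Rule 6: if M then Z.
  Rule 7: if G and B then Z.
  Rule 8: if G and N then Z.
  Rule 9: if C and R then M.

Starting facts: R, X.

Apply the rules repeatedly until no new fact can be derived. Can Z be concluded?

R and X hold, so N follows (Rule 4).
From X and N, Rule 3 gives G.
G and N hold, so Z follows (Rule 8).

Yes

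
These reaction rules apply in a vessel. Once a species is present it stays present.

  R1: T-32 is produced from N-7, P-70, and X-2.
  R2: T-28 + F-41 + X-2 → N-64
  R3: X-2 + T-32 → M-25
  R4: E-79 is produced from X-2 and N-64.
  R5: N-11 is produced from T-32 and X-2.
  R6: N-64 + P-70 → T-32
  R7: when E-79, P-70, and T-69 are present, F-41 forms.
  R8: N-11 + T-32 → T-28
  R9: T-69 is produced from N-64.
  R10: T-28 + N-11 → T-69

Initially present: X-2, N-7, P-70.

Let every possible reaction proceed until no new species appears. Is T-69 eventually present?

N-7, P-70, and X-2 present → T-32 forms (R1).
T-32 and X-2 present → N-11 forms (R5).
N-11 and T-32 present → T-28 forms (R8).
T-28 and N-11 present → T-69 forms (R10).

Yes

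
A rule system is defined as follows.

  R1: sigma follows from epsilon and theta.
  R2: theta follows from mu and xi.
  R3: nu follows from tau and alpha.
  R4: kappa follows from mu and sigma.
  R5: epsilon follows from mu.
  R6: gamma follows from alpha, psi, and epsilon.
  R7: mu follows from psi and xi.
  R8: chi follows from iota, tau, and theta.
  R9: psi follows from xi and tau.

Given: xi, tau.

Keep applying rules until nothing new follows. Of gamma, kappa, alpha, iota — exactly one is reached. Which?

xi and tau hold, so psi follows (R9).
psi and xi hold, so mu follows (R7).
From mu and xi, R2 gives theta.
From mu, R5 gives epsilon.
From epsilon and theta, R1 gives sigma.
From mu and sigma, R4 gives kappa.
gamma would need alpha, psi, and epsilon (R6), but alpha is never established. No rule produces iota, and it is not given. No rule produces alpha, and it is not given.

kappa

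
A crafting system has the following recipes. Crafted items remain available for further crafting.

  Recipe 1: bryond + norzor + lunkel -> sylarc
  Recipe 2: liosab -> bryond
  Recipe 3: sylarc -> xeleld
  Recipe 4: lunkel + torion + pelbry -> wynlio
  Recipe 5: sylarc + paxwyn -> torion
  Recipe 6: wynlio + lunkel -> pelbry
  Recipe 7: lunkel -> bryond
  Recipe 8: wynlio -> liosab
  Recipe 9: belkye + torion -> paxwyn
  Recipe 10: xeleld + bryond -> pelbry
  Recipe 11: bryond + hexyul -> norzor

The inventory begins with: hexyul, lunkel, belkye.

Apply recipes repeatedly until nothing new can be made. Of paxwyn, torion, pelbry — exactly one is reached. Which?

pelbry

lunkel -> bryond (Recipe 7).
Using Recipe 11, bryond and hexyul make norzor.
Using Recipe 1, bryond, norzor, and lunkel make sylarc.
Using Recipe 3, sylarc makes xeleld.
xeleld + bryond -> pelbry (Recipe 10).
torion would need sylarc and paxwyn (Recipe 5), but paxwyn is never obtained. paxwyn would need belkye and torion (Recipe 9), but torion is never obtained.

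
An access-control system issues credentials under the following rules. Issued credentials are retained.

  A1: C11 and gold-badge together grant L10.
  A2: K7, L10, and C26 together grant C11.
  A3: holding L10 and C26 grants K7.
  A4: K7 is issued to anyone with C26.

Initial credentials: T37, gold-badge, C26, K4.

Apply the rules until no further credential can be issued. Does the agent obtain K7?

Yes

Holding C26 grants K7 (A4).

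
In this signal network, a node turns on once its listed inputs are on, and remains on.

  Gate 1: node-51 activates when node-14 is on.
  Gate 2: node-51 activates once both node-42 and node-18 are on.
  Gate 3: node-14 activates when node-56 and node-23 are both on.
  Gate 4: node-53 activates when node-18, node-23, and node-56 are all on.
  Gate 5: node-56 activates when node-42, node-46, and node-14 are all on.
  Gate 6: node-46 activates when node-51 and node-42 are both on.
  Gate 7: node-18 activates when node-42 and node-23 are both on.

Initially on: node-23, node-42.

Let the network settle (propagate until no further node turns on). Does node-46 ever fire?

Yes

Gate 7: node-42 and node-23 on → node-18 on.
Gate 2: node-42 and node-18 on → node-51 on.
Gate 6: node-51 and node-42 on → node-46 on.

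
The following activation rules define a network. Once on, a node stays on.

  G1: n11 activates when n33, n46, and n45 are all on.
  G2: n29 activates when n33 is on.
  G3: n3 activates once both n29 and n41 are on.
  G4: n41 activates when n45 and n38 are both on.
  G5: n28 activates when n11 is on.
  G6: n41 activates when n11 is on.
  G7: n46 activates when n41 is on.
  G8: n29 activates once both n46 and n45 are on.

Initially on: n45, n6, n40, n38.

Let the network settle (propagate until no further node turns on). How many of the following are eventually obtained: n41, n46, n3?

n45 and n38 are on, so n41 activates (G4).
n41 is on, so n46 activates (G7).
G8: n46 and n45 on → n29 on.
G3: n29 and n41 on → n3 on.
n41: reached.
n46: reached.
n3: reached.
All 3 are reached.

3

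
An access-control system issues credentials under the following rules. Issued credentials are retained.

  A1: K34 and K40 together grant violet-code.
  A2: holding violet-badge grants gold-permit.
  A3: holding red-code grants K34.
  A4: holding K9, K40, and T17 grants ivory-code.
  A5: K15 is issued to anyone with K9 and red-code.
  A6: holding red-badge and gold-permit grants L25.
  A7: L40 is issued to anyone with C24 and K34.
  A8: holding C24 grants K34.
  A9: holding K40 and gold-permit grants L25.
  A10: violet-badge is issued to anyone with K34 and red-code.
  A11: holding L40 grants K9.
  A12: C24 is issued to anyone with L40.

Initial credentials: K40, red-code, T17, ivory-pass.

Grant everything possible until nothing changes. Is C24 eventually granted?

No

C24 would need L40 (A12), but L40 is never granted.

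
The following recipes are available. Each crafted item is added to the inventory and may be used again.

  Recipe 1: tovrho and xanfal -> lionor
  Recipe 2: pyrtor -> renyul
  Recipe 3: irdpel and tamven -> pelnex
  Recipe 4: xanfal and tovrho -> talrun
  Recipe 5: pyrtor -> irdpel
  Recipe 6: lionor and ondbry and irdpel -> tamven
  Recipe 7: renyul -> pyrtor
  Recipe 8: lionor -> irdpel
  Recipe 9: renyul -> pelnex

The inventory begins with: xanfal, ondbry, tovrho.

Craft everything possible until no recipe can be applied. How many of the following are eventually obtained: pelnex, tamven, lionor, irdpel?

4

tovrho and xanfal -> lionor (Recipe 1).
lionor -> irdpel (Recipe 8).
Using Recipe 6, lionor, ondbry, and irdpel make tamven.
Using Recipe 3, irdpel and tamven make pelnex.
pelnex: reached.
tamven: reached.
lionor: reached.
irdpel: reached.
All 4 are reached.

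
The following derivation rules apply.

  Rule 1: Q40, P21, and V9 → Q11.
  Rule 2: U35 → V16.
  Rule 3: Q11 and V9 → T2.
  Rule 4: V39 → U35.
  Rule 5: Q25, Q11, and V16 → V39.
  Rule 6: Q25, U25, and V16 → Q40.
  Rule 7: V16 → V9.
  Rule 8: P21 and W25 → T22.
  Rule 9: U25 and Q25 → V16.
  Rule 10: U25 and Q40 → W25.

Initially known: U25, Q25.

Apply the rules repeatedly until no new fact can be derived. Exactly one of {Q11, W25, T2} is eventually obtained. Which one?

W25

From U25 and Q25, Rule 9 gives V16.
Q25, U25, and V16 hold, so Q40 follows (Rule 6).
From U25 and Q40, Rule 10 gives W25.
Q11 would need Q40, P21, and V9 (Rule 1), but P21 is never established. T2 would need Q11 and V9 (Rule 3), but Q11 is never established.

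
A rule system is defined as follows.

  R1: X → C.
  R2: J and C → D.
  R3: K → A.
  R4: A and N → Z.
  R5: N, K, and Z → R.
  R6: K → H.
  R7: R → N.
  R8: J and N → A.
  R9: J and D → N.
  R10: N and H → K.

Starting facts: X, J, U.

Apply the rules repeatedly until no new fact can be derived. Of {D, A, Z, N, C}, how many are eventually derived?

X holds, so C follows (R1).
From J and C, R2 gives D.
From J and D, R9 gives N.
From J and N, R8 gives A.
From A and N, R4 gives Z.
D: reached.
A: reached.
Z: reached.
N: reached.
C: reached.
All 5 are reached.

5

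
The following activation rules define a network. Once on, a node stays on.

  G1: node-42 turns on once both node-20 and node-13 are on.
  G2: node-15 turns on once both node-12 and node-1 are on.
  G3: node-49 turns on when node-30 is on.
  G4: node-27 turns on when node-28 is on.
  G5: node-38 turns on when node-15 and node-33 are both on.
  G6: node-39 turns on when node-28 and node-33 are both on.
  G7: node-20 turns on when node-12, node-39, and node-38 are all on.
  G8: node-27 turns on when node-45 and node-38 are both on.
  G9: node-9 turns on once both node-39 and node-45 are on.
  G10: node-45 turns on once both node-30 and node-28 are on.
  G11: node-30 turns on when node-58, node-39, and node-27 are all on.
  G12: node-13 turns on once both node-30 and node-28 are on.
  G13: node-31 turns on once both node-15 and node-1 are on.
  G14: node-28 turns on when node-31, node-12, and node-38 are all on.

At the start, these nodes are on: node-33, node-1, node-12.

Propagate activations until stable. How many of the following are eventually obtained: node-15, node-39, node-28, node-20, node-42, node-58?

node-12 and node-1 are on, so node-15 turns on (G2).
G5: node-15 and node-33 on → node-38 on.
G13: node-15 and node-1 on → node-31 on.
node-31, node-12, and node-38 are on, so node-28 turns on (G14).
G6: node-28 and node-33 on → node-39 on.
G7: node-12, node-39, and node-38 on → node-20 on.
node-15: reached.
node-39: reached.
node-28: reached.
node-20: reached.
node-42 would need node-20 and node-13 (G1), but node-13 never turns on.
No rule produces node-58, and it is not given.
Reached: node-15, node-39, node-28, and node-20 — 4 of the 6.

4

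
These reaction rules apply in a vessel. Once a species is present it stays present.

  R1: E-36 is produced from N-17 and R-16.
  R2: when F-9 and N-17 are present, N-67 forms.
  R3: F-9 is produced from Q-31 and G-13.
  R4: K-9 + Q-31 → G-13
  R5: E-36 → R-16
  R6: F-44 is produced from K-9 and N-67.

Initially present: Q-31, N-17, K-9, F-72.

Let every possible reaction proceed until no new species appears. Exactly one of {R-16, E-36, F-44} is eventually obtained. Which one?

F-44

K-9 and Q-31 present → G-13 forms (R4).
Q-31 and G-13 present → F-9 forms (R3).
F-9 and N-17 present → N-67 forms (R2).
K-9 and N-67 present → F-44 forms (R6).
R-16 would need E-36 (R5), but E-36 never forms. E-36 would need N-17 and R-16 (R1), but R-16 never forms.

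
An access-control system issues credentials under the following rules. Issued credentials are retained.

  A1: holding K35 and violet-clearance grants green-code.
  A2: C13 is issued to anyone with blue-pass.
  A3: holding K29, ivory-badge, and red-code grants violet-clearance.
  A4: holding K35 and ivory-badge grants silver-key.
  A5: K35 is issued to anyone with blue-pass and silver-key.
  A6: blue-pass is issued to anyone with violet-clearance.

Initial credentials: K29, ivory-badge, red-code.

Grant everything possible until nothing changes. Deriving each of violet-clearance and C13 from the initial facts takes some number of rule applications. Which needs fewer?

violet-clearance

violet-clearance: Holding K29, ivory-badge, and red-code grants violet-clearance (A3). [1 rule application]
C13: Holding K29, ivory-badge, and red-code grants violet-clearance (A3). Holding violet-clearance grants blue-pass (A6). Holding blue-pass grants C13 (A2). [3 rule applications]
violet-clearance needs fewer.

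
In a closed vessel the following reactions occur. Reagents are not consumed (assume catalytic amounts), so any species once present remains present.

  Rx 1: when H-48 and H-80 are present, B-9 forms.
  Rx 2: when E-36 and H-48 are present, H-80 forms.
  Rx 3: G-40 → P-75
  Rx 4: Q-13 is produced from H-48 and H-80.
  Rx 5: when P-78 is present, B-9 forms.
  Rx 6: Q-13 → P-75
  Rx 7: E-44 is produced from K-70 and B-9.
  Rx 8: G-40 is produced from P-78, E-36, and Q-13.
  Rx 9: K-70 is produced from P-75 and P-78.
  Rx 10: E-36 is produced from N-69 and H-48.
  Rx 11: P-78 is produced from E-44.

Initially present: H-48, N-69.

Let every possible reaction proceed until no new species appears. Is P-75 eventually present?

N-69 and H-48 present → E-36 forms (Rx 10).
E-36 and H-48 present → H-80 forms (Rx 2).
H-48 and H-80 present → Q-13 forms (Rx 4).
Q-13 present → P-75 forms (Rx 6).

Yes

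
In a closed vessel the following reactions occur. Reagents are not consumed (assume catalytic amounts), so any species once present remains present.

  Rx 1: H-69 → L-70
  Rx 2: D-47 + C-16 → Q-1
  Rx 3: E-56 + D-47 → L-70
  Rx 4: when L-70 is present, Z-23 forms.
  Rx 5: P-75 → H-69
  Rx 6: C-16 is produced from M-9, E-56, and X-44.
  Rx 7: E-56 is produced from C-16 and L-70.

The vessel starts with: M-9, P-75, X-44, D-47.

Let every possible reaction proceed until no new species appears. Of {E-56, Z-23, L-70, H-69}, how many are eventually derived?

3

P-75 present → H-69 forms (Rx 5).
H-69 present → L-70 forms (Rx 1).
L-70 present → Z-23 forms (Rx 4).
E-56 would need C-16 and L-70 (Rx 7), but C-16 never forms.
Z-23: reached.
L-70: reached.
H-69: reached.
Reached: Z-23, L-70, and H-69 — 3 of the 4.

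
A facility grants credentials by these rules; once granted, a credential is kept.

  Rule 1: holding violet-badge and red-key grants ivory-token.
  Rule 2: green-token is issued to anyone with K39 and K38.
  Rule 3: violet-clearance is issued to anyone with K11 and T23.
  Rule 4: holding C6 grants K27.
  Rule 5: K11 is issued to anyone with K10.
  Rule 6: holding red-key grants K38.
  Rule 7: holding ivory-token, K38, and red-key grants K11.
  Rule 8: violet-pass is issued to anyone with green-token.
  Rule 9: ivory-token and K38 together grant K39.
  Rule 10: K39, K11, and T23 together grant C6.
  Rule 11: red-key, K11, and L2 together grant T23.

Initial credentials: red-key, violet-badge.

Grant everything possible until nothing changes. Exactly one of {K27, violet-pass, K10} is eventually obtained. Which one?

Holding red-key grants K38 (Rule 6).
Holding violet-badge and red-key grants ivory-token (Rule 1).
Holding ivory-token and K38 grants K39 (Rule 9).
Holding K39 and K38 grants green-token (Rule 2).
Holding green-token grants violet-pass (Rule 8).
No rule produces K10, and it is not given. K27 would need C6 (Rule 4), but C6 is never granted.

violet-pass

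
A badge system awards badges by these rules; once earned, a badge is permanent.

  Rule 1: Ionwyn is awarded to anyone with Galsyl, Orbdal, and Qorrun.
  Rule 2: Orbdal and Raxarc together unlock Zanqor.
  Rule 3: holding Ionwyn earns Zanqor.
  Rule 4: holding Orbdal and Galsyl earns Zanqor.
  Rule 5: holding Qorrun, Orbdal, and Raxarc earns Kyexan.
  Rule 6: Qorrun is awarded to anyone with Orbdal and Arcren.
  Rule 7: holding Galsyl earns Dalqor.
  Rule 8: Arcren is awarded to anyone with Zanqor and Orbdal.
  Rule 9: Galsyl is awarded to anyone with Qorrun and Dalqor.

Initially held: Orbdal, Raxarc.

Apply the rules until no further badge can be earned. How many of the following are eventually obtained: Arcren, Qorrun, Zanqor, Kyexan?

4

With Orbdal and Raxarc, Zanqor is earned (Rule 2).
With Zanqor and Orbdal, Arcren is earned (Rule 8).
With Orbdal and Arcren, Qorrun is earned (Rule 6).
With Qorrun, Orbdal, and Raxarc, Kyexan is earned (Rule 5).
Arcren: reached.
Qorrun: reached.
Zanqor: reached.
Kyexan: reached.
All 4 are reached.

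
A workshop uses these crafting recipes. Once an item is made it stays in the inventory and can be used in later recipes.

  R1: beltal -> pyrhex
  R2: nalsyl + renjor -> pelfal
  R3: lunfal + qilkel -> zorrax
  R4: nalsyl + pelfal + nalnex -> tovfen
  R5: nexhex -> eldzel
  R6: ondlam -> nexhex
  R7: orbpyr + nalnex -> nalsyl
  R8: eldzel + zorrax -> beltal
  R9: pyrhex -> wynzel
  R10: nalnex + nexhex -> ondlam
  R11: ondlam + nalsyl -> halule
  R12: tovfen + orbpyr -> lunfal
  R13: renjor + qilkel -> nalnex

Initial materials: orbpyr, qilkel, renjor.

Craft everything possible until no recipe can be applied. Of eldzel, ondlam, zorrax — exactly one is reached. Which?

zorrax

Using R13, renjor and qilkel make nalnex.
orbpyr + nalnex -> nalsyl (R7).
Using R2, nalsyl and renjor make pelfal.
nalsyl + pelfal + nalnex -> tovfen (R4).
Using R12, tovfen and orbpyr make lunfal.
lunfal + qilkel -> zorrax (R3).
eldzel would need nexhex (R5), but nexhex is never obtained. ondlam would need nalnex and nexhex (R10), but nexhex is never obtained.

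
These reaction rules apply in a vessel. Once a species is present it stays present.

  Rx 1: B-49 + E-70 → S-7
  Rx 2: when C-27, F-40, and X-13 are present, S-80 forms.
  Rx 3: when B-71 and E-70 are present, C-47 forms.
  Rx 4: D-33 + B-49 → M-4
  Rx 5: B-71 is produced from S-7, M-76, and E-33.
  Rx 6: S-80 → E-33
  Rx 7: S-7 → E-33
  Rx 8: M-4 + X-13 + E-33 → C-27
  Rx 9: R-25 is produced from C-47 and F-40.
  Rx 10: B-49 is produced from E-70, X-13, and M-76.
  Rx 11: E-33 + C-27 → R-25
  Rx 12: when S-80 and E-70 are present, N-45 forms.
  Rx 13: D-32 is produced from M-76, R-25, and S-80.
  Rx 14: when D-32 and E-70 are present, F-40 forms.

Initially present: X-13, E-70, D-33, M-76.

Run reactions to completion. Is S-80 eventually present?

S-80 would need C-27, F-40, and X-13 (Rx 2), but F-40 never forms.

No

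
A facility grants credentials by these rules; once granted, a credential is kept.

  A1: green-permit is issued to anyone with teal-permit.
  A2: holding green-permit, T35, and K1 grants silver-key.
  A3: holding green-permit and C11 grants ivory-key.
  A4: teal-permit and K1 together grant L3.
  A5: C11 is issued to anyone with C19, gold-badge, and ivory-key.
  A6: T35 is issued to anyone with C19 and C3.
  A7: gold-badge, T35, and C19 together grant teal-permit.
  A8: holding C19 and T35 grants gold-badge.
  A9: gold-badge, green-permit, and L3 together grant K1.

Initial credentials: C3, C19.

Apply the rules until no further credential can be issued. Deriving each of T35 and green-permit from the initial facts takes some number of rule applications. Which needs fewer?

T35

T35: Holding C19 and C3 grants T35 (A6). [1 rule application]
green-permit: Holding C19 and C3 grants T35 (A6). Holding C19 and T35 grants gold-badge (A8). Holding gold-badge, T35, and C19 grants teal-permit (A7). Holding teal-permit grants green-permit (A1). [4 rule applications]
T35 needs fewer.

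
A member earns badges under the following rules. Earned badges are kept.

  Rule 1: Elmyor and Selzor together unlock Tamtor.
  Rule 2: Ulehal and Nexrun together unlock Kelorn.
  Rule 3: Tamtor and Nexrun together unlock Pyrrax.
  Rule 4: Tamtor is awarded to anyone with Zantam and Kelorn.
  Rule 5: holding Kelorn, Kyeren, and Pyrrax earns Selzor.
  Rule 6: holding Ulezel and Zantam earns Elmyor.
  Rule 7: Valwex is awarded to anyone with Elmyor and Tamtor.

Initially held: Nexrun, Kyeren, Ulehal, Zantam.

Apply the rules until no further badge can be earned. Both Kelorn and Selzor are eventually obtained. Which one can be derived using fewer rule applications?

Kelorn

Kelorn: With Ulehal and Nexrun, Kelorn is earned (Rule 2). [1 rule application]
Selzor: With Ulehal and Nexrun, Kelorn is earned (Rule 2). With Zantam and Kelorn, Tamtor is earned (Rule 4). With Tamtor and Nexrun, Pyrrax is earned (Rule 3). With Kelorn, Kyeren, and Pyrrax, Selzor is earned (Rule 5). [4 rule applications]
Kelorn needs fewer.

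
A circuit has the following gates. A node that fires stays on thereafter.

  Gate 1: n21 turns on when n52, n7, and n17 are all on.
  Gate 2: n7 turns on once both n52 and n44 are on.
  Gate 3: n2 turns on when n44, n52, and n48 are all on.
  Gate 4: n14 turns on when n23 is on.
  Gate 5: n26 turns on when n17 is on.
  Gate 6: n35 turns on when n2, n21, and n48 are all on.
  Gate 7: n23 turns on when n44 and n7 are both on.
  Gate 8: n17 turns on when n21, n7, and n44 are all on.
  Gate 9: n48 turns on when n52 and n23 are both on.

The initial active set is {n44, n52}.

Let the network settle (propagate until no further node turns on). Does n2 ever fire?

Gate 2: n52 and n44 on → n7 on.
Gate 7: n44 and n7 on → n23 on.
n52 and n23 are on, so n48 turns on (Gate 9).
n44, n52, and n48 are on, so n2 turns on (Gate 3).

Yes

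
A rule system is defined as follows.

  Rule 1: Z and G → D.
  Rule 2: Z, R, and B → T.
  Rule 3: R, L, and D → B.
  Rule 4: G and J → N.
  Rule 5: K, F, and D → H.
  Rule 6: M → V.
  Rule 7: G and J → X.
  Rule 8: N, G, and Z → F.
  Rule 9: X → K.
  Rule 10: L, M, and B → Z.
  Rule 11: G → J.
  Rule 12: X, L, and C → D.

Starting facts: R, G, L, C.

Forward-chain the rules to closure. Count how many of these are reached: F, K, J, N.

3

From G, Rule 11 gives J.
From G and J, Rule 4 gives N.
G and J hold, so X follows (Rule 7).
X holds, so K follows (Rule 9).
F would need N, G, and Z (Rule 8), but Z is never established.
K: reached.
J: reached.
N: reached.
Reached: K, J, and N — 3 of the 4.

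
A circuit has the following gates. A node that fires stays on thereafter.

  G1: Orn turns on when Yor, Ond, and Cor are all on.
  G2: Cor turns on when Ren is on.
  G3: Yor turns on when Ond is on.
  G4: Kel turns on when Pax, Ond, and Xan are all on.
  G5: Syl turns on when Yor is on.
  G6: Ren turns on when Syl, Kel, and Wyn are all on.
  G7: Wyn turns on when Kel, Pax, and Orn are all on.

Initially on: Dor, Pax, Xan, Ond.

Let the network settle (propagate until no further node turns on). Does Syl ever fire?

Ond is on, so Yor turns on (G3).
G5: Yor on → Syl on.

Yes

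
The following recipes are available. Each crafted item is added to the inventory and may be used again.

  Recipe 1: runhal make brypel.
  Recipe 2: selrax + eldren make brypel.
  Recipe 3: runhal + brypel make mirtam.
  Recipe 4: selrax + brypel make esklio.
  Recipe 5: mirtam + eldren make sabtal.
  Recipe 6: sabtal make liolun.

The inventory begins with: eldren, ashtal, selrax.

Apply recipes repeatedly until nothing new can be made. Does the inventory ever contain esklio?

selrax + eldren → brypel (Recipe 2).
selrax + brypel → esklio (Recipe 4).

Yes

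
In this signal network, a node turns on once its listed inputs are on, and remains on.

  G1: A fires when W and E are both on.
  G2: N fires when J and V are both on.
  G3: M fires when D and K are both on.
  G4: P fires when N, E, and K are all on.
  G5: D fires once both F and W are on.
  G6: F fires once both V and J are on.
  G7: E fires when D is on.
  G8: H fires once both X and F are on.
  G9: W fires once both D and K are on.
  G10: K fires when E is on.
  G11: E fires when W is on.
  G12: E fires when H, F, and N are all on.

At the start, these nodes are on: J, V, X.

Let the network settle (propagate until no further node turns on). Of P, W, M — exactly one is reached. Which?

P

G6: V and J on → F on.
J and V are on, so N fires (G2).
G8: X and F on → H on.
H, F, and N are on, so E fires (G12).
E is on, so K fires (G10).
G4: N, E, and K on → P on.
M would need D and K (G3), but D never turns on. W would need D and K (G9), but D never turns on.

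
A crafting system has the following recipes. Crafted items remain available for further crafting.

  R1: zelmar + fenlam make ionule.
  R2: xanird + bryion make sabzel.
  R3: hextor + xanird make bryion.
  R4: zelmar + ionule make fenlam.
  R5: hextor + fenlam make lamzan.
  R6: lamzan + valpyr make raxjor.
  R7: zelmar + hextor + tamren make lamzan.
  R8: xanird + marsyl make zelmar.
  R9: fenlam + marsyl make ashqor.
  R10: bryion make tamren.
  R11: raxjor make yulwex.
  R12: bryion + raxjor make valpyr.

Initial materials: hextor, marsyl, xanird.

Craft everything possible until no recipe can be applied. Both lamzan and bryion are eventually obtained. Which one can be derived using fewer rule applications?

bryion

bryion: Using R3, hextor and xanird make bryion. [1 rule application]
lamzan: xanird + marsyl → zelmar (R8). hextor + xanird → bryion (R3). Using R10, bryion makes tamren. Using R7, zelmar, hextor, and tamren make lamzan. [4 rule applications]
bryion needs fewer.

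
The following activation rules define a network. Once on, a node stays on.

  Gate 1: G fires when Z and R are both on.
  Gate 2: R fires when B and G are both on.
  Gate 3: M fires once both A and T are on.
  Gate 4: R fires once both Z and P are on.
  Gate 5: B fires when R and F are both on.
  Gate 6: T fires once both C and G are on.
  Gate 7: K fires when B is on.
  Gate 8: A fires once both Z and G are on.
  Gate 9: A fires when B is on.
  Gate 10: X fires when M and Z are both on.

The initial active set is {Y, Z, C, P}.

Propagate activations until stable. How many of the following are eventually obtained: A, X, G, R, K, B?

Gate 4: Z and P on → R on.
Z and R are on, so G fires (Gate 1).
Gate 6: C and G on → T on.
Gate 8: Z and G on → A on.
A and T are on, so M fires (Gate 3).
Gate 10: M and Z on → X on.
A: reached.
X: reached.
G: reached.
R: reached.
K would need B (Gate 7), but B never turns on.
B would need R and F (Gate 5), but F never turns on.
Reached: A, X, G, and R — 4 of the 6.

4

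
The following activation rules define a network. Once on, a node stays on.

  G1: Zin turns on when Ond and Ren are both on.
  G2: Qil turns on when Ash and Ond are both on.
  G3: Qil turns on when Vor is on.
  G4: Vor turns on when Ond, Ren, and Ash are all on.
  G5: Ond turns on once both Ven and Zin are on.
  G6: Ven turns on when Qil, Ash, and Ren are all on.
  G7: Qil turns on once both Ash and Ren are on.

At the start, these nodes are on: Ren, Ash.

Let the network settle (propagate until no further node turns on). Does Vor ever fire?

Vor would need Ond, Ren, and Ash (G4), but Ond never turns on.

No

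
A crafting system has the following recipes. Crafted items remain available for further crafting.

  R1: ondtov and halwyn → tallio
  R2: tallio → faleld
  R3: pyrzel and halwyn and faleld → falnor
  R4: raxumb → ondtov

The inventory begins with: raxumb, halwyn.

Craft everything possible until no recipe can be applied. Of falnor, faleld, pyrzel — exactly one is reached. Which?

faleld

Using R4, raxumb makes ondtov.
ondtov and halwyn → tallio (R1).
Using R2, tallio makes faleld.
falnor would need pyrzel, halwyn, and faleld (R3), but pyrzel is never obtained. No rule produces pyrzel, and it is not given.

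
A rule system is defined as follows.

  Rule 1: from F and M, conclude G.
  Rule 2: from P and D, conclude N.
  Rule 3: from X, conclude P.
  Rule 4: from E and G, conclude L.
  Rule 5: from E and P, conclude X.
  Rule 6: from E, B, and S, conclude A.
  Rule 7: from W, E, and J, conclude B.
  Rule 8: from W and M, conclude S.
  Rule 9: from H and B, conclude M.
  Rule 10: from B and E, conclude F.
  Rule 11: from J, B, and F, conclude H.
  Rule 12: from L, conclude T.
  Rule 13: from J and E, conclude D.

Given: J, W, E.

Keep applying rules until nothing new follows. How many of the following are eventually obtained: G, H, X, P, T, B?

W, E, and J hold, so B follows (Rule 7).
From B and E, Rule 10 gives F.
From J, B, and F, Rule 11 gives H.
H and B hold, so M follows (Rule 9).
From F and M, Rule 1 gives G.
From E and G, Rule 4 gives L.
L holds, so T follows (Rule 12).
G: reached.
H: reached.
X would need E and P (Rule 5), but P is never established.
P would need X (Rule 3), but X is never established.
T: reached.
B: reached.
Reached: G, H, T, and B — 4 of the 6.

4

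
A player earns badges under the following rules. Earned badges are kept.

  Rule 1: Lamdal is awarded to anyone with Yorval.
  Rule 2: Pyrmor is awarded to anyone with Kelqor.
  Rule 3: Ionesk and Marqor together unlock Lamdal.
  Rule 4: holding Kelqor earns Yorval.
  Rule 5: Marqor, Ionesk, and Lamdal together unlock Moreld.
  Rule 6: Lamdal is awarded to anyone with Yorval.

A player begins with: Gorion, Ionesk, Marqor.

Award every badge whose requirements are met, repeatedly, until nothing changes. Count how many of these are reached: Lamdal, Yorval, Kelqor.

1

With Ionesk and Marqor, Lamdal is earned (Rule 3).
Lamdal: reached.
Yorval would need Kelqor (Rule 4), but Kelqor is never earned.
No rule produces Kelqor, and it is not given.
Reached: Lamdal — 1 of the 3.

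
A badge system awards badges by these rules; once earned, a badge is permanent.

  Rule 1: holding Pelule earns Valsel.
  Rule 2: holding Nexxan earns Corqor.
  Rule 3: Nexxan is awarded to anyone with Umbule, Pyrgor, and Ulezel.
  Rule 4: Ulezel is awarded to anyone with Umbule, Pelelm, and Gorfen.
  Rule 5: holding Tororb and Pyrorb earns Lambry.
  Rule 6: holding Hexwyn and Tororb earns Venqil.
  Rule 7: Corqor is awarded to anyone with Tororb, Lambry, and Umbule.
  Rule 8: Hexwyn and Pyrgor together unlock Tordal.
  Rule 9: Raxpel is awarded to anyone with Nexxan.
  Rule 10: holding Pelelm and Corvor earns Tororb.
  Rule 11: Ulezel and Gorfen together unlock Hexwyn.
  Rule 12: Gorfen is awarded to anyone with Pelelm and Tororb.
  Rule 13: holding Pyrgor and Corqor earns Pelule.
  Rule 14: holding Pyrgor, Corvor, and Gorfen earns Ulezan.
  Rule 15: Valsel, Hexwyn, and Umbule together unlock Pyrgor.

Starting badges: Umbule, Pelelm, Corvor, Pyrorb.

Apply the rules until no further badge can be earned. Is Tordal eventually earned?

Tordal would need Hexwyn and Pyrgor (Rule 8), but Pyrgor is never earned.

No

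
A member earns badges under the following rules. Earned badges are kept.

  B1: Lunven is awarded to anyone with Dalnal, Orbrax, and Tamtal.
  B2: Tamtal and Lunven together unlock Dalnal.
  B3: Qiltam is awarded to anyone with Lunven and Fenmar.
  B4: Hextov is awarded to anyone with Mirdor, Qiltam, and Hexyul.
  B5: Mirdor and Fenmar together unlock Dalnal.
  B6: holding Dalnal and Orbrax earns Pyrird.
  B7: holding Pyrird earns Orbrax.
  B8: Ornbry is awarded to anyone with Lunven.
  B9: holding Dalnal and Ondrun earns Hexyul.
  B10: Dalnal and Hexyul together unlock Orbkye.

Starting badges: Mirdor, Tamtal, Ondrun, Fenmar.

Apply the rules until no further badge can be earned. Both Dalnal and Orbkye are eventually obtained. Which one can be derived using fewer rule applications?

Dalnal: With Mirdor and Fenmar, Dalnal is earned (B5). [1 rule application]
Orbkye: With Mirdor and Fenmar, Dalnal is earned (B5). With Dalnal and Ondrun, Hexyul is earned (B9). With Dalnal and Hexyul, Orbkye is earned (B10). [3 rule applications]
Dalnal needs fewer.

Dalnal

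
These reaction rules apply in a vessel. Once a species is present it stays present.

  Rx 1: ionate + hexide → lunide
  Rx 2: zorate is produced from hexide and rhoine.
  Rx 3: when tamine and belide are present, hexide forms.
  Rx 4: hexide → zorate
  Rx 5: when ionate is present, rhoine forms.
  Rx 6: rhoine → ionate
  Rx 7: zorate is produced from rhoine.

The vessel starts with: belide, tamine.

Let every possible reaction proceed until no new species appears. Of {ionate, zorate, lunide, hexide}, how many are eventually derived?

tamine and belide present → hexide forms (Rx 3).
hexide present → zorate forms (Rx 4).
ionate would need rhoine (Rx 6), but rhoine never forms.
zorate: reached.
lunide would need ionate and hexide (Rx 1), but ionate never forms.
hexide: reached.
Reached: zorate and hexide — 2 of the 4.

2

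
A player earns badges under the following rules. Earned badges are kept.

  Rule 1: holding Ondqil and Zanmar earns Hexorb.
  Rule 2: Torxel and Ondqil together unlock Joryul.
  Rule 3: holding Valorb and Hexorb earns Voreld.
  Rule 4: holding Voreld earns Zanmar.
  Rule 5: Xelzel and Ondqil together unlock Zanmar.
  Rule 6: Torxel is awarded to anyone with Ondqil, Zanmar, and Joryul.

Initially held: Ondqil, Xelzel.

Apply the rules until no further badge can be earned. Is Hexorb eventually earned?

Yes

With Xelzel and Ondqil, Zanmar is earned (Rule 5).
With Ondqil and Zanmar, Hexorb is earned (Rule 1).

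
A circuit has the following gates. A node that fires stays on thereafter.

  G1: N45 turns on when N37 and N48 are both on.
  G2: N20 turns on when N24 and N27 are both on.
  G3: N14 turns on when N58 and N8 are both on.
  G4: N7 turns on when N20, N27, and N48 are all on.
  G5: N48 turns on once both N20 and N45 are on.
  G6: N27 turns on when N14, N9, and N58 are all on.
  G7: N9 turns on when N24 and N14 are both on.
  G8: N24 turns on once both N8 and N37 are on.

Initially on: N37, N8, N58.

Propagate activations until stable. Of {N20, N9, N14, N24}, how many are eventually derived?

N58 and N8 are on, so N14 turns on (G3).
G8: N8 and N37 on → N24 on.
N24 and N14 are on, so N9 turns on (G7).
G6: N14, N9, and N58 on → N27 on.
N24 and N27 are on, so N20 turns on (G2).
N20: reached.
N9: reached.
N14: reached.
N24: reached.
All 4 are reached.

4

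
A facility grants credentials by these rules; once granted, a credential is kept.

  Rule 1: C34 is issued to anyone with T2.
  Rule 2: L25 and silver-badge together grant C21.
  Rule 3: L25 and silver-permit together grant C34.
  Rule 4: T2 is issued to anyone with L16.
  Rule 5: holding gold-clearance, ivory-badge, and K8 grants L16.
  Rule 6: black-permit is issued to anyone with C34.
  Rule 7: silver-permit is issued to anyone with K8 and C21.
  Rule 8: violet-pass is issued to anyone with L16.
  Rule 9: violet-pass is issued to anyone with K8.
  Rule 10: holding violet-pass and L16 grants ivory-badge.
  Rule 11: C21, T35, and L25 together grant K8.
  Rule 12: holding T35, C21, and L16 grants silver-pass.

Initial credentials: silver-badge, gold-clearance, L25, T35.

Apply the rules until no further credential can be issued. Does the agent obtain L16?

No

L16 would need gold-clearance, ivory-badge, and K8 (Rule 5), but ivory-badge is never granted.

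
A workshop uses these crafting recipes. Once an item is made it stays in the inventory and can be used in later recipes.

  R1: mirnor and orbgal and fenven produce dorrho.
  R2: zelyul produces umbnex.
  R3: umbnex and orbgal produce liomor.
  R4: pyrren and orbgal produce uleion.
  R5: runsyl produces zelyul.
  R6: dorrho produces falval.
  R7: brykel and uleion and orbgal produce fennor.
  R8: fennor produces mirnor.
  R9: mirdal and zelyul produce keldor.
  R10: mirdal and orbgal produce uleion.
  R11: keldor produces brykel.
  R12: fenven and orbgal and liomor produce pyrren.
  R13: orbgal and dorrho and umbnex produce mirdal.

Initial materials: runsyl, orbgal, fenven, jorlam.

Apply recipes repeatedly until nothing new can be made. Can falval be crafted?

No

falval would need dorrho (R6), but dorrho is never obtained.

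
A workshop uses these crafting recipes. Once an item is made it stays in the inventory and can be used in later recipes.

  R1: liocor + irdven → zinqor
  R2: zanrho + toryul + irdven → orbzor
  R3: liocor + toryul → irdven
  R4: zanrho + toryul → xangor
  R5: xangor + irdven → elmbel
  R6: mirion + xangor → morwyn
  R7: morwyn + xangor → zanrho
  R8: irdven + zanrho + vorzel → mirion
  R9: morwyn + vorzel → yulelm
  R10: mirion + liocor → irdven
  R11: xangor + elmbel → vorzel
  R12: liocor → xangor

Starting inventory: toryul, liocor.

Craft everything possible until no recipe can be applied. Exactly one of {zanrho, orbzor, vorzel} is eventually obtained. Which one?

liocor → xangor (R12).
liocor + toryul → irdven (R3).
xangor + irdven → elmbel (R5).
xangor + elmbel → vorzel (R11).
orbzor would need zanrho, toryul, and irdven (R2), but zanrho is never obtained. zanrho would need morwyn and xangor (R7), but morwyn is never obtained.

vorzel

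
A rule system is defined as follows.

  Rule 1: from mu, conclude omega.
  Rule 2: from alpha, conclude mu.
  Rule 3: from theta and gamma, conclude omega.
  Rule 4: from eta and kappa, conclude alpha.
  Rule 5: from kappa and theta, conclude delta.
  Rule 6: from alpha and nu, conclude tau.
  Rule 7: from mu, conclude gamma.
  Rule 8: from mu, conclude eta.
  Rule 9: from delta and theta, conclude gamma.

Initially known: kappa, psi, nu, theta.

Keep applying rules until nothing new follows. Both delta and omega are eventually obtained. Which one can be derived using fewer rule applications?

delta: kappa and theta hold, so delta follows (Rule 5). [1 rule application]
omega: From kappa and theta, Rule 5 gives delta. delta and theta hold, so gamma follows (Rule 9). theta and gamma hold, so omega follows (Rule 3). [3 rule applications]
delta needs fewer.

delta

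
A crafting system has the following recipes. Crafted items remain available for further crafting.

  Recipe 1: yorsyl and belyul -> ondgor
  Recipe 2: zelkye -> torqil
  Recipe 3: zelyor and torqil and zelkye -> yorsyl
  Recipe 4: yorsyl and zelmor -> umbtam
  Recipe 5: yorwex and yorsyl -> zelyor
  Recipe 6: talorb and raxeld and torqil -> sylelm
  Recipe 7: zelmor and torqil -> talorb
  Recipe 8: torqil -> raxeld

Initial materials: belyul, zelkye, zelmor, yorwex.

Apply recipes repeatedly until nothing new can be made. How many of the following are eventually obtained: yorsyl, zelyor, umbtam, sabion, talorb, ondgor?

1

zelkye -> torqil (Recipe 2).
Using Recipe 7, zelmor and torqil make talorb.
yorsyl would need zelyor, torqil, and zelkye (Recipe 3), but zelyor is never obtained.
zelyor would need yorwex and yorsyl (Recipe 5), but yorsyl is never obtained.
umbtam would need yorsyl and zelmor (Recipe 4), but yorsyl is never obtained.
No rule produces sabion, and it is not given.
talorb: reached.
ondgor would need yorsyl and belyul (Recipe 1), but yorsyl is never obtained.
Reached: talorb — 1 of the 6.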